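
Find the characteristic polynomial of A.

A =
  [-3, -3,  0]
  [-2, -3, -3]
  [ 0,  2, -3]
x^3 + 9*x^2 + 27*x + 27

Expanding det(x·I − A) (e.g. by cofactor expansion or by noting that A is similar to its Jordan form J, which has the same characteristic polynomial as A) gives
  χ_A(x) = x^3 + 9*x^2 + 27*x + 27
which factors as (x + 3)^3. The eigenvalues (with algebraic multiplicities) are λ = -3 with multiplicity 3.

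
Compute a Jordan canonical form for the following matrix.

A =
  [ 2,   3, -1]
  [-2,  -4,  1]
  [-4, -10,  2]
J_3(0)

The characteristic polynomial is
  det(x·I − A) = x^3

Eigenvalues and multiplicities (the geometric multiplicity of λ is n − rank(A − λI), which equals the number of Jordan blocks for λ):
  λ = 0: algebraic multiplicity = 3, geometric multiplicity = 1

Determining the block sizes for each eigenvalue:
  λ = 0: one block (gm = 1), so the single block has size am = 3 → block sizes [3]

Assembling the blocks gives a Jordan form
J =
  [0, 1, 0]
  [0, 0, 1]
  [0, 0, 0]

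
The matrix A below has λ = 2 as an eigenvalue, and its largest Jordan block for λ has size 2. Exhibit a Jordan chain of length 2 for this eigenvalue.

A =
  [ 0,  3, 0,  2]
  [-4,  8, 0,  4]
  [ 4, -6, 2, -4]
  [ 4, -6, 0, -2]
A Jordan chain for λ = 2 of length 2:
v_1 = (-2, -4, 4, 4)ᵀ
v_2 = (1, 0, 0, 0)ᵀ

Let N = A − (2)·I. We want v_2 with N^2 v_2 = 0 but N^1 v_2 ≠ 0; then v_{j-1} := N · v_j for j = 2, …, 2.

Pick v_2 = (1, 0, 0, 0)ᵀ.
Then v_1 = N · v_2 = (-2, -4, 4, 4)ᵀ.

Sanity check: (A − (2)·I) v_1 = (0, 0, 0, 0)ᵀ = 0. ✓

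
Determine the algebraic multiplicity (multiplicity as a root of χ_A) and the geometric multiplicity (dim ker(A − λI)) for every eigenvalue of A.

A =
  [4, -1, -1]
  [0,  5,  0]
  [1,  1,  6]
λ = 5: alg = 3, geom = 2

Step 1 — factor the characteristic polynomial to read off the algebraic multiplicities:
  χ_A(x) = (x - 5)^3

Step 2 — compute geometric multiplicities via the rank-nullity identity g(λ) = n − rank(A − λI):
  rank(A − (5)·I) = 1, so dim ker(A − (5)·I) = n − 1 = 2

Summary:
  λ = 5: algebraic multiplicity = 3, geometric multiplicity = 2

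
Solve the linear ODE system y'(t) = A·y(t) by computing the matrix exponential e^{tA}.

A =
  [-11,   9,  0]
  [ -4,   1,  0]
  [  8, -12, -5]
e^{tA} =
  [-6*t*exp(-5*t) + exp(-5*t), 9*t*exp(-5*t), 0]
  [-4*t*exp(-5*t), 6*t*exp(-5*t) + exp(-5*t), 0]
  [8*t*exp(-5*t), -12*t*exp(-5*t), exp(-5*t)]

Strategy: write A = P · J · P⁻¹ where J is a Jordan canonical form, so e^{tA} = P · e^{tJ} · P⁻¹, and e^{tJ} can be computed block-by-block.

A has Jordan form
J =
  [-5,  1,  0]
  [ 0, -5,  0]
  [ 0,  0, -5]
(up to reordering of blocks).

Per-block formulas:
  For a 2×2 Jordan block J_2(-5): exp(t · J_2(-5)) = e^(-5t)·(I + t·N), where N is the 2×2 nilpotent shift.
  For a 1×1 block at λ = -5: exp(t · [-5]) = [e^(-5t)].

After assembling e^{tJ} and conjugating by P, we get:

e^{tA} =
  [-6*t*exp(-5*t) + exp(-5*t), 9*t*exp(-5*t), 0]
  [-4*t*exp(-5*t), 6*t*exp(-5*t) + exp(-5*t), 0]
  [8*t*exp(-5*t), -12*t*exp(-5*t), exp(-5*t)]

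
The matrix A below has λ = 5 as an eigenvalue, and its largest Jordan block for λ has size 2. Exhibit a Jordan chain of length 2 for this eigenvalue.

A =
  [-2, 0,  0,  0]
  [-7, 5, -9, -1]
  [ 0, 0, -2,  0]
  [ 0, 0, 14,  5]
A Jordan chain for λ = 5 of length 2:
v_1 = (0, -1, 0, 0)ᵀ
v_2 = (0, 0, 0, 1)ᵀ

Let N = A − (5)·I. We want v_2 with N^2 v_2 = 0 but N^1 v_2 ≠ 0; then v_{j-1} := N · v_j for j = 2, …, 2.

Pick v_2 = (0, 0, 0, 1)ᵀ.
Then v_1 = N · v_2 = (0, -1, 0, 0)ᵀ.

Sanity check: (A − (5)·I) v_1 = (0, 0, 0, 0)ᵀ = 0. ✓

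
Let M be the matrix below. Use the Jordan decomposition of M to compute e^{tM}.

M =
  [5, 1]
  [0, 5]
e^{tM} =
  [exp(5*t), t*exp(5*t)]
  [0, exp(5*t)]

Strategy: write M = P · J · P⁻¹ where J is a Jordan canonical form, so e^{tM} = P · e^{tJ} · P⁻¹, and e^{tJ} can be computed block-by-block.

M has Jordan form
J =
  [5, 1]
  [0, 5]
(up to reordering of blocks).

Per-block formulas:
  For a 2×2 Jordan block J_2(5): exp(t · J_2(5)) = e^(5t)·(I + t·N), where N is the 2×2 nilpotent shift.

After assembling e^{tJ} and conjugating by P, we get:

e^{tM} =
  [exp(5*t), t*exp(5*t)]
  [0, exp(5*t)]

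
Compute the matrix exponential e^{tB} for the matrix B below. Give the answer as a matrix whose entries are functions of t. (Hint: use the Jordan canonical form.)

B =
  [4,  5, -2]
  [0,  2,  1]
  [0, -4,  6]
e^{tB} =
  [exp(4*t), -t^2*exp(4*t) + 5*t*exp(4*t), t^2*exp(4*t)/2 - 2*t*exp(4*t)]
  [0, -2*t*exp(4*t) + exp(4*t), t*exp(4*t)]
  [0, -4*t*exp(4*t), 2*t*exp(4*t) + exp(4*t)]

Strategy: write B = P · J · P⁻¹ where J is a Jordan canonical form, so e^{tB} = P · e^{tJ} · P⁻¹, and e^{tJ} can be computed block-by-block.

B has Jordan form
J =
  [4, 1, 0]
  [0, 4, 1]
  [0, 0, 4]
(up to reordering of blocks).

Per-block formulas:
  For a 3×3 Jordan block J_3(4): exp(t · J_3(4)) = e^(4t)·(I + t·N + (t^2/2)·N^2), where N is the 3×3 nilpotent shift.

After assembling e^{tJ} and conjugating by P, we get:

e^{tB} =
  [exp(4*t), -t^2*exp(4*t) + 5*t*exp(4*t), t^2*exp(4*t)/2 - 2*t*exp(4*t)]
  [0, -2*t*exp(4*t) + exp(4*t), t*exp(4*t)]
  [0, -4*t*exp(4*t), 2*t*exp(4*t) + exp(4*t)]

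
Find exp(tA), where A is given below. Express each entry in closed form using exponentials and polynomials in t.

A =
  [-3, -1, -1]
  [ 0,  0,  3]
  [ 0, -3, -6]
e^{tA} =
  [exp(-3*t), -t*exp(-3*t), -t*exp(-3*t)]
  [0, 3*t*exp(-3*t) + exp(-3*t), 3*t*exp(-3*t)]
  [0, -3*t*exp(-3*t), -3*t*exp(-3*t) + exp(-3*t)]

Strategy: write A = P · J · P⁻¹ where J is a Jordan canonical form, so e^{tA} = P · e^{tJ} · P⁻¹, and e^{tJ} can be computed block-by-block.

A has Jordan form
J =
  [-3,  1,  0]
  [ 0, -3,  0]
  [ 0,  0, -3]
(up to reordering of blocks).

Per-block formulas:
  For a 1×1 block at λ = -3: exp(t · [-3]) = [e^(-3t)].
  For a 2×2 Jordan block J_2(-3): exp(t · J_2(-3)) = e^(-3t)·(I + t·N), where N is the 2×2 nilpotent shift.

After assembling e^{tJ} and conjugating by P, we get:

e^{tA} =
  [exp(-3*t), -t*exp(-3*t), -t*exp(-3*t)]
  [0, 3*t*exp(-3*t) + exp(-3*t), 3*t*exp(-3*t)]
  [0, -3*t*exp(-3*t), -3*t*exp(-3*t) + exp(-3*t)]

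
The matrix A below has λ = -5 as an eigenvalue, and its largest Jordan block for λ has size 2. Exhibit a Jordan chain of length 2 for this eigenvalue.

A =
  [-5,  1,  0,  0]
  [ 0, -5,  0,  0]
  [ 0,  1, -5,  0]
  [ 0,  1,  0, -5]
A Jordan chain for λ = -5 of length 2:
v_1 = (1, 0, 1, 1)ᵀ
v_2 = (0, 1, 0, 0)ᵀ

Let N = A − (-5)·I. We want v_2 with N^2 v_2 = 0 but N^1 v_2 ≠ 0; then v_{j-1} := N · v_j for j = 2, …, 2.

Pick v_2 = (0, 1, 0, 0)ᵀ.
Then v_1 = N · v_2 = (1, 0, 1, 1)ᵀ.

Sanity check: (A − (-5)·I) v_1 = (0, 0, 0, 0)ᵀ = 0. ✓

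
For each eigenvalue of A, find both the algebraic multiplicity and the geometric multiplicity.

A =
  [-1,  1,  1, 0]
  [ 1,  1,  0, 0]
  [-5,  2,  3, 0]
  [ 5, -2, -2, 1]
λ = 1: alg = 4, geom = 2

Step 1 — factor the characteristic polynomial to read off the algebraic multiplicities:
  χ_A(x) = (x - 1)^4

Step 2 — compute geometric multiplicities via the rank-nullity identity g(λ) = n − rank(A − λI):
  rank(A − (1)·I) = 2, so dim ker(A − (1)·I) = n − 2 = 2

Summary:
  λ = 1: algebraic multiplicity = 4, geometric multiplicity = 2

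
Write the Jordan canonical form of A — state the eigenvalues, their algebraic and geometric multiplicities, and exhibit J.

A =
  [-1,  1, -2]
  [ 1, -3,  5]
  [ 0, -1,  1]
J_3(-1)

The characteristic polynomial is
  det(x·I − A) = x^3 + 3*x^2 + 3*x + 1 = (x + 1)^3

Eigenvalues and multiplicities (the geometric multiplicity of λ is n − rank(A − λI), which equals the number of Jordan blocks for λ):
  λ = -1: algebraic multiplicity = 3, geometric multiplicity = 1

Determining the block sizes for each eigenvalue:
  λ = -1: one block (gm = 1), so the single block has size am = 3 → block sizes [3]

Assembling the blocks gives a Jordan form
J =
  [-1,  1,  0]
  [ 0, -1,  1]
  [ 0,  0, -1]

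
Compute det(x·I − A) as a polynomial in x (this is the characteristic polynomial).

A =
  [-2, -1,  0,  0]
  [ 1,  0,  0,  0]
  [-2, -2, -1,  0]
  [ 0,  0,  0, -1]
x^4 + 4*x^3 + 6*x^2 + 4*x + 1

Expanding det(x·I − A) (e.g. by cofactor expansion or by noting that A is similar to its Jordan form J, which has the same characteristic polynomial as A) gives
  χ_A(x) = x^4 + 4*x^3 + 6*x^2 + 4*x + 1
which factors as (x + 1)^4. The eigenvalues (with algebraic multiplicities) are λ = -1 with multiplicity 4.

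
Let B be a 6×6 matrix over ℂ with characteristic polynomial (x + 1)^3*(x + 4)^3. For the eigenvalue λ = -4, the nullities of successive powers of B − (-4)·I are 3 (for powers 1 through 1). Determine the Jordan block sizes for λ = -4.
Block sizes for λ = -4: [1, 1, 1]

From the dimensions of kernels of powers, the number of Jordan blocks of size at least j is d_j − d_{j−1} where d_j = dim ker(N^j) (with d_0 = 0). Computing the differences gives [3].
The number of blocks of size exactly k is (#blocks of size ≥ k) − (#blocks of size ≥ k + 1), so the partition is: 3 block(s) of size 1.
In nonincreasing order the block sizes are [1, 1, 1].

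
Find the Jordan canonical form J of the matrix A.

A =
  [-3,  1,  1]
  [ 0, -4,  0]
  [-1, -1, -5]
J_2(-4) ⊕ J_1(-4)

The characteristic polynomial is
  det(x·I − A) = x^3 + 12*x^2 + 48*x + 64 = (x + 4)^3

Eigenvalues and multiplicities (the geometric multiplicity of λ is n − rank(A − λI), which equals the number of Jordan blocks for λ):
  λ = -4: algebraic multiplicity = 3, geometric multiplicity = 2

Determining the block sizes for each eigenvalue:
  λ = -4: 2 blocks summing to 3 forces exactly one block of size 2 and the rest size 1 → block sizes [2, 1]

Assembling the blocks gives a Jordan form
J =
  [-4,  1,  0]
  [ 0, -4,  0]
  [ 0,  0, -4]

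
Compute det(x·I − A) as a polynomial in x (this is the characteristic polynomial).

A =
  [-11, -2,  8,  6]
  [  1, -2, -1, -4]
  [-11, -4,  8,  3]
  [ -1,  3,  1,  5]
x^4 - 6*x^2 + 8*x - 3

Expanding det(x·I − A) (e.g. by cofactor expansion or by noting that A is similar to its Jordan form J, which has the same characteristic polynomial as A) gives
  χ_A(x) = x^4 - 6*x^2 + 8*x - 3
which factors as (x - 1)^3*(x + 3). The eigenvalues (with algebraic multiplicities) are λ = -3 with multiplicity 1, λ = 1 with multiplicity 3.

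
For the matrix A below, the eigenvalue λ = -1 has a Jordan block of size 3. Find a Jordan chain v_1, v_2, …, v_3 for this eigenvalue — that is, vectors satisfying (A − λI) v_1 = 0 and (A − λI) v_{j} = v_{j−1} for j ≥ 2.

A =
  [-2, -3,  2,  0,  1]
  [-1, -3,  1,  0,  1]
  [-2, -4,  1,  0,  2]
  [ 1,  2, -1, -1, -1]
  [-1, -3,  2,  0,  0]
A Jordan chain for λ = -1 of length 3:
v_1 = (-1, 0, 0, 0, -1)ᵀ
v_2 = (-1, -1, -2, 1, -1)ᵀ
v_3 = (1, 0, 0, 0, 0)ᵀ

Let N = A − (-1)·I. We want v_3 with N^3 v_3 = 0 but N^2 v_3 ≠ 0; then v_{j-1} := N · v_j for j = 3, …, 2.

Pick v_3 = (1, 0, 0, 0, 0)ᵀ.
Then v_2 = N · v_3 = (-1, -1, -2, 1, -1)ᵀ.
Then v_1 = N · v_2 = (-1, 0, 0, 0, -1)ᵀ.

Sanity check: (A − (-1)·I) v_1 = (0, 0, 0, 0, 0)ᵀ = 0. ✓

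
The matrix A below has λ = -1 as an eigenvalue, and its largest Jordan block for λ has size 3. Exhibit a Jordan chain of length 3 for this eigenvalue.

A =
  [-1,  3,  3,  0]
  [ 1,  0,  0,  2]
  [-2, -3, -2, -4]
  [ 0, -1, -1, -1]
A Jordan chain for λ = -1 of length 3:
v_1 = (-3, 1, -1, 1)ᵀ
v_2 = (0, 1, -2, 0)ᵀ
v_3 = (1, 0, 0, 0)ᵀ

Let N = A − (-1)·I. We want v_3 with N^3 v_3 = 0 but N^2 v_3 ≠ 0; then v_{j-1} := N · v_j for j = 3, …, 2.

Pick v_3 = (1, 0, 0, 0)ᵀ.
Then v_2 = N · v_3 = (0, 1, -2, 0)ᵀ.
Then v_1 = N · v_2 = (-3, 1, -1, 1)ᵀ.

Sanity check: (A − (-1)·I) v_1 = (0, 0, 0, 0)ᵀ = 0. ✓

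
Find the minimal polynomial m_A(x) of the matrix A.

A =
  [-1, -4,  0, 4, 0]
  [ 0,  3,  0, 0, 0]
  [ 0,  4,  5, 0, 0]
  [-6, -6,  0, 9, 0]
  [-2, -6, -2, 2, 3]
x^2 - 8*x + 15

The characteristic polynomial is χ_A(x) = (x - 5)^2*(x - 3)^3, so the eigenvalues are known. The minimal polynomial is
  m_A(x) = Π_λ (x − λ)^{k_λ}
where k_λ is the size of the *largest* Jordan block for λ (equivalently, the smallest k with (A − λI)^k v = 0 for every generalised eigenvector v of λ).

  λ = 3: largest Jordan block has size 1, contributing (x − 3)
  λ = 5: largest Jordan block has size 1, contributing (x − 5)

So m_A(x) = (x - 5)*(x - 3) = x^2 - 8*x + 15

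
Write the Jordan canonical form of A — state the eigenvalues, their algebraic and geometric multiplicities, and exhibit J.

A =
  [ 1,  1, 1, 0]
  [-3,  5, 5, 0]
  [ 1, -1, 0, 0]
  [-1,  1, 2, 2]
J_3(2) ⊕ J_1(2)

The characteristic polynomial is
  det(x·I − A) = x^4 - 8*x^3 + 24*x^2 - 32*x + 16 = (x - 2)^4

Eigenvalues and multiplicities (the geometric multiplicity of λ is n − rank(A − λI), which equals the number of Jordan blocks for λ):
  λ = 2: algebraic multiplicity = 4, geometric multiplicity = 2

Determining the block sizes for each eigenvalue:
  λ = 2: with am = 4 and gm = 2, the partition is not yet determined (e.g. several partitions of 4 into 2 parts exist). Let N = A − (2)·I. Computing rank(N^1) = 2, rank(N^2) = 1, rank(N^3) = 0; the number of blocks of size ≥ j is rank(N^{j−1}) − rank(N^j), giving [2, 1, 1]. So we have 1 block(s) of size 3, 1 block(s) of size 1 → block sizes [3, 1]

Assembling the blocks gives a Jordan form
J =
  [2, 1, 0, 0]
  [0, 2, 1, 0]
  [0, 0, 2, 0]
  [0, 0, 0, 2]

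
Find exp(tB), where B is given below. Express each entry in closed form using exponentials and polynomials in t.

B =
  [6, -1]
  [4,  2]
e^{tB} =
  [2*t*exp(4*t) + exp(4*t), -t*exp(4*t)]
  [4*t*exp(4*t), -2*t*exp(4*t) + exp(4*t)]

Strategy: write B = P · J · P⁻¹ where J is a Jordan canonical form, so e^{tB} = P · e^{tJ} · P⁻¹, and e^{tJ} can be computed block-by-block.

B has Jordan form
J =
  [4, 1]
  [0, 4]
(up to reordering of blocks).

Per-block formulas:
  For a 2×2 Jordan block J_2(4): exp(t · J_2(4)) = e^(4t)·(I + t·N), where N is the 2×2 nilpotent shift.

After assembling e^{tJ} and conjugating by P, we get:

e^{tB} =
  [2*t*exp(4*t) + exp(4*t), -t*exp(4*t)]
  [4*t*exp(4*t), -2*t*exp(4*t) + exp(4*t)]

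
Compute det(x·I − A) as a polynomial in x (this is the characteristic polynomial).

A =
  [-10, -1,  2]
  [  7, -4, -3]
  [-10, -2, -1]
x^3 + 15*x^2 + 75*x + 125

Expanding det(x·I − A) (e.g. by cofactor expansion or by noting that A is similar to its Jordan form J, which has the same characteristic polynomial as A) gives
  χ_A(x) = x^3 + 15*x^2 + 75*x + 125
which factors as (x + 5)^3. The eigenvalues (with algebraic multiplicities) are λ = -5 with multiplicity 3.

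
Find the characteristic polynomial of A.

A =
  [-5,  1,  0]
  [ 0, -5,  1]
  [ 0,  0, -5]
x^3 + 15*x^2 + 75*x + 125

Expanding det(x·I − A) (e.g. by cofactor expansion or by noting that A is similar to its Jordan form J, which has the same characteristic polynomial as A) gives
  χ_A(x) = x^3 + 15*x^2 + 75*x + 125
which factors as (x + 5)^3. The eigenvalues (with algebraic multiplicities) are λ = -5 with multiplicity 3.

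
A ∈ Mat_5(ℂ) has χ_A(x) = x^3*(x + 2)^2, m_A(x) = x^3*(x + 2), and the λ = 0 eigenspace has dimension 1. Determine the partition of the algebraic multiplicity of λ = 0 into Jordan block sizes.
Block sizes for λ = 0: [3]

Step 1 — from the characteristic polynomial, algebraic multiplicity of λ = 0 is 3. From dim ker(A − (0)·I) = 1, there are exactly 1 Jordan blocks for λ = 0.
Step 2 — from the minimal polynomial, the factor (x − 0)^3 tells us the largest block for λ = 0 has size 3.
Step 3 — with total size 3, 1 blocks, and largest block 3, the block sizes (in nonincreasing order) are [3].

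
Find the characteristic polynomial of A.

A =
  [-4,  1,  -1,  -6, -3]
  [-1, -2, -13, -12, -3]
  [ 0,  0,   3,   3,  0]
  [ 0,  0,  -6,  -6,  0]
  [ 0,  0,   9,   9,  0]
x^5 + 9*x^4 + 27*x^3 + 27*x^2

Expanding det(x·I − A) (e.g. by cofactor expansion or by noting that A is similar to its Jordan form J, which has the same characteristic polynomial as A) gives
  χ_A(x) = x^5 + 9*x^4 + 27*x^3 + 27*x^2
which factors as x^2*(x + 3)^3. The eigenvalues (with algebraic multiplicities) are λ = -3 with multiplicity 3, λ = 0 with multiplicity 2.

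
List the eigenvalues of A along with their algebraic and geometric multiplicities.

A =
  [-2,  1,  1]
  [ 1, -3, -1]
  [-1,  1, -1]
λ = -2: alg = 3, geom = 1

Step 1 — factor the characteristic polynomial to read off the algebraic multiplicities:
  χ_A(x) = (x + 2)^3

Step 2 — compute geometric multiplicities via the rank-nullity identity g(λ) = n − rank(A − λI):
  rank(A − (-2)·I) = 2, so dim ker(A − (-2)·I) = n − 2 = 1

Summary:
  λ = -2: algebraic multiplicity = 3, geometric multiplicity = 1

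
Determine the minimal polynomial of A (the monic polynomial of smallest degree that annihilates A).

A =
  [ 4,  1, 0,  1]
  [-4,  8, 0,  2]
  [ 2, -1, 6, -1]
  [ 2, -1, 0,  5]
x^2 - 11*x + 30

The characteristic polynomial is χ_A(x) = (x - 6)^3*(x - 5), so the eigenvalues are known. The minimal polynomial is
  m_A(x) = Π_λ (x − λ)^{k_λ}
where k_λ is the size of the *largest* Jordan block for λ (equivalently, the smallest k with (A − λI)^k v = 0 for every generalised eigenvector v of λ).

  λ = 5: largest Jordan block has size 1, contributing (x − 5)
  λ = 6: largest Jordan block has size 1, contributing (x − 6)

So m_A(x) = (x - 6)*(x - 5) = x^2 - 11*x + 30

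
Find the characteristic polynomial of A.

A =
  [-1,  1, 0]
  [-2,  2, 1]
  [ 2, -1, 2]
x^3 - 3*x^2 + 3*x - 1

Expanding det(x·I − A) (e.g. by cofactor expansion or by noting that A is similar to its Jordan form J, which has the same characteristic polynomial as A) gives
  χ_A(x) = x^3 - 3*x^2 + 3*x - 1
which factors as (x - 1)^3. The eigenvalues (with algebraic multiplicities) are λ = 1 with multiplicity 3.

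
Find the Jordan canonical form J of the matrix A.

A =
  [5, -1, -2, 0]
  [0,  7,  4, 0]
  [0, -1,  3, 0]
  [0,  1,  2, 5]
J_2(5) ⊕ J_1(5) ⊕ J_1(5)

The characteristic polynomial is
  det(x·I − A) = x^4 - 20*x^3 + 150*x^2 - 500*x + 625 = (x - 5)^4

Eigenvalues and multiplicities (the geometric multiplicity of λ is n − rank(A − λI), which equals the number of Jordan blocks for λ):
  λ = 5: algebraic multiplicity = 4, geometric multiplicity = 3

Determining the block sizes for each eigenvalue:
  λ = 5: 3 blocks summing to 4 forces exactly one block of size 2 and the rest size 1 → block sizes [2, 1, 1]

Assembling the blocks gives a Jordan form
J =
  [5, 1, 0, 0]
  [0, 5, 0, 0]
  [0, 0, 5, 0]
  [0, 0, 0, 5]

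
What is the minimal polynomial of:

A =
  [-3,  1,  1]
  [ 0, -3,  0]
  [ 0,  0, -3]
x^2 + 6*x + 9

The characteristic polynomial is χ_A(x) = (x + 3)^3, so the eigenvalues are known. The minimal polynomial is
  m_A(x) = Π_λ (x − λ)^{k_λ}
where k_λ is the size of the *largest* Jordan block for λ (equivalently, the smallest k with (A − λI)^k v = 0 for every generalised eigenvector v of λ).

  λ = -3: largest Jordan block has size 2, contributing (x + 3)^2

So m_A(x) = (x + 3)^2 = x^2 + 6*x + 9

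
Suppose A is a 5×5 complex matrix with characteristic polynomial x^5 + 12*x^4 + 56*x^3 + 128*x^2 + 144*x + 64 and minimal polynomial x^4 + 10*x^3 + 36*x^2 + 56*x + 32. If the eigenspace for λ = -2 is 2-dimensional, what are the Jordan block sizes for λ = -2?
Block sizes for λ = -2: [3, 1]

Step 1 — from the characteristic polynomial, algebraic multiplicity of λ = -2 is 4. From dim ker(A − (-2)·I) = 2, there are exactly 2 Jordan blocks for λ = -2.
Step 2 — from the minimal polynomial, the factor (x + 2)^3 tells us the largest block for λ = -2 has size 3.
Step 3 — with total size 4, 2 blocks, and largest block 3, the block sizes (in nonincreasing order) are [3, 1].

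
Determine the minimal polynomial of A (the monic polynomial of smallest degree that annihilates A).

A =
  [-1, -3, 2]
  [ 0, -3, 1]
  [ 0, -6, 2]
x^3 + 2*x^2 + x

The characteristic polynomial is χ_A(x) = x*(x + 1)^2, so the eigenvalues are known. The minimal polynomial is
  m_A(x) = Π_λ (x − λ)^{k_λ}
where k_λ is the size of the *largest* Jordan block for λ (equivalently, the smallest k with (A − λI)^k v = 0 for every generalised eigenvector v of λ).

  λ = -1: largest Jordan block has size 2, contributing (x + 1)^2
  λ = 0: largest Jordan block has size 1, contributing (x − 0)

So m_A(x) = x*(x + 1)^2 = x^3 + 2*x^2 + x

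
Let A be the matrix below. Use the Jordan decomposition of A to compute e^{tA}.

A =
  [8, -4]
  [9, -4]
e^{tA} =
  [6*t*exp(2*t) + exp(2*t), -4*t*exp(2*t)]
  [9*t*exp(2*t), -6*t*exp(2*t) + exp(2*t)]

Strategy: write A = P · J · P⁻¹ where J is a Jordan canonical form, so e^{tA} = P · e^{tJ} · P⁻¹, and e^{tJ} can be computed block-by-block.

A has Jordan form
J =
  [2, 1]
  [0, 2]
(up to reordering of blocks).

Per-block formulas:
  For a 2×2 Jordan block J_2(2): exp(t · J_2(2)) = e^(2t)·(I + t·N), where N is the 2×2 nilpotent shift.

After assembling e^{tJ} and conjugating by P, we get:

e^{tA} =
  [6*t*exp(2*t) + exp(2*t), -4*t*exp(2*t)]
  [9*t*exp(2*t), -6*t*exp(2*t) + exp(2*t)]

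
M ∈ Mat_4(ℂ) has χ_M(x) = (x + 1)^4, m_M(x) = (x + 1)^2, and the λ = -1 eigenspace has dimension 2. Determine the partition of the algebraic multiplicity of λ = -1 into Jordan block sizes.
Block sizes for λ = -1: [2, 2]

Step 1 — from the characteristic polynomial, algebraic multiplicity of λ = -1 is 4. From dim ker(M − (-1)·I) = 2, there are exactly 2 Jordan blocks for λ = -1.
Step 2 — from the minimal polynomial, the factor (x + 1)^2 tells us the largest block for λ = -1 has size 2.
Step 3 — with total size 4, 2 blocks, and largest block 2, the block sizes (in nonincreasing order) are [2, 2].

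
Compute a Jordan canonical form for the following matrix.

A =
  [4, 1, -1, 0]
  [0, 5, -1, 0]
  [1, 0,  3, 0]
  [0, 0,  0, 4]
J_3(4) ⊕ J_1(4)

The characteristic polynomial is
  det(x·I − A) = x^4 - 16*x^3 + 96*x^2 - 256*x + 256 = (x - 4)^4

Eigenvalues and multiplicities (the geometric multiplicity of λ is n − rank(A − λI), which equals the number of Jordan blocks for λ):
  λ = 4: algebraic multiplicity = 4, geometric multiplicity = 2

Determining the block sizes for each eigenvalue:
  λ = 4: with am = 4 and gm = 2, the partition is not yet determined (e.g. several partitions of 4 into 2 parts exist). Let N = A − (4)·I. Computing rank(N^1) = 2, rank(N^2) = 1, rank(N^3) = 0; the number of blocks of size ≥ j is rank(N^{j−1}) − rank(N^j), giving [2, 1, 1]. So we have 1 block(s) of size 3, 1 block(s) of size 1 → block sizes [3, 1]

Assembling the blocks gives a Jordan form
J =
  [4, 1, 0, 0]
  [0, 4, 1, 0]
  [0, 0, 4, 0]
  [0, 0, 0, 4]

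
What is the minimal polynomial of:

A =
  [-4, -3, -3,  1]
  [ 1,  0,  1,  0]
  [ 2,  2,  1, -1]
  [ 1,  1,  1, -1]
x^3 + 3*x^2 + 3*x + 1

The characteristic polynomial is χ_A(x) = (x + 1)^4, so the eigenvalues are known. The minimal polynomial is
  m_A(x) = Π_λ (x − λ)^{k_λ}
where k_λ is the size of the *largest* Jordan block for λ (equivalently, the smallest k with (A − λI)^k v = 0 for every generalised eigenvector v of λ).

  λ = -1: largest Jordan block has size 3, contributing (x + 1)^3

So m_A(x) = (x + 1)^3 = x^3 + 3*x^2 + 3*x + 1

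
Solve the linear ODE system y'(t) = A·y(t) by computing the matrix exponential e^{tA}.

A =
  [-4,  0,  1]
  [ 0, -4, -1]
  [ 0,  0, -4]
e^{tA} =
  [exp(-4*t), 0, t*exp(-4*t)]
  [0, exp(-4*t), -t*exp(-4*t)]
  [0, 0, exp(-4*t)]

Strategy: write A = P · J · P⁻¹ where J is a Jordan canonical form, so e^{tA} = P · e^{tJ} · P⁻¹, and e^{tJ} can be computed block-by-block.

A has Jordan form
J =
  [-4,  1,  0]
  [ 0, -4,  0]
  [ 0,  0, -4]
(up to reordering of blocks).

Per-block formulas:
  For a 1×1 block at λ = -4: exp(t · [-4]) = [e^(-4t)].
  For a 2×2 Jordan block J_2(-4): exp(t · J_2(-4)) = e^(-4t)·(I + t·N), where N is the 2×2 nilpotent shift.

After assembling e^{tJ} and conjugating by P, we get:

e^{tA} =
  [exp(-4*t), 0, t*exp(-4*t)]
  [0, exp(-4*t), -t*exp(-4*t)]
  [0, 0, exp(-4*t)]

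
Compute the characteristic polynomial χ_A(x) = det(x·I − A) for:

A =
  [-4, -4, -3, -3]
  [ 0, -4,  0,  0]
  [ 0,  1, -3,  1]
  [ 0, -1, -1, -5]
x^4 + 16*x^3 + 96*x^2 + 256*x + 256

Expanding det(x·I − A) (e.g. by cofactor expansion or by noting that A is similar to its Jordan form J, which has the same characteristic polynomial as A) gives
  χ_A(x) = x^4 + 16*x^3 + 96*x^2 + 256*x + 256
which factors as (x + 4)^4. The eigenvalues (with algebraic multiplicities) are λ = -4 with multiplicity 4.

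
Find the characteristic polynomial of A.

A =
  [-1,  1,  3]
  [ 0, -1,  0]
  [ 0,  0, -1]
x^3 + 3*x^2 + 3*x + 1

Expanding det(x·I − A) (e.g. by cofactor expansion or by noting that A is similar to its Jordan form J, which has the same characteristic polynomial as A) gives
  χ_A(x) = x^3 + 3*x^2 + 3*x + 1
which factors as (x + 1)^3. The eigenvalues (with algebraic multiplicities) are λ = -1 with multiplicity 3.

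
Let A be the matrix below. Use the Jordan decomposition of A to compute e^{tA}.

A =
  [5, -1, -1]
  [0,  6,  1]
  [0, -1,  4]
e^{tA} =
  [exp(5*t), -t*exp(5*t), -t*exp(5*t)]
  [0, t*exp(5*t) + exp(5*t), t*exp(5*t)]
  [0, -t*exp(5*t), -t*exp(5*t) + exp(5*t)]

Strategy: write A = P · J · P⁻¹ where J is a Jordan canonical form, so e^{tA} = P · e^{tJ} · P⁻¹, and e^{tJ} can be computed block-by-block.

A has Jordan form
J =
  [5, 1, 0]
  [0, 5, 0]
  [0, 0, 5]
(up to reordering of blocks).

Per-block formulas:
  For a 1×1 block at λ = 5: exp(t · [5]) = [e^(5t)].
  For a 2×2 Jordan block J_2(5): exp(t · J_2(5)) = e^(5t)·(I + t·N), where N is the 2×2 nilpotent shift.

After assembling e^{tJ} and conjugating by P, we get:

e^{tA} =
  [exp(5*t), -t*exp(5*t), -t*exp(5*t)]
  [0, t*exp(5*t) + exp(5*t), t*exp(5*t)]
  [0, -t*exp(5*t), -t*exp(5*t) + exp(5*t)]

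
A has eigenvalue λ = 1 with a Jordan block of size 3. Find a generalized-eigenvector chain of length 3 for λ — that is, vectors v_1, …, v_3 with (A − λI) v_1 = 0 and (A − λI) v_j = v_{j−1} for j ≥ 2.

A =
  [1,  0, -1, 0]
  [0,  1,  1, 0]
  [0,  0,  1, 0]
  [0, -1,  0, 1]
A Jordan chain for λ = 1 of length 3:
v_1 = (0, 0, 0, -1)ᵀ
v_2 = (-1, 1, 0, 0)ᵀ
v_3 = (0, 0, 1, 0)ᵀ

Let N = A − (1)·I. We want v_3 with N^3 v_3 = 0 but N^2 v_3 ≠ 0; then v_{j-1} := N · v_j for j = 3, …, 2.

Pick v_3 = (0, 0, 1, 0)ᵀ.
Then v_2 = N · v_3 = (-1, 1, 0, 0)ᵀ.
Then v_1 = N · v_2 = (0, 0, 0, -1)ᵀ.

Sanity check: (A − (1)·I) v_1 = (0, 0, 0, 0)ᵀ = 0. ✓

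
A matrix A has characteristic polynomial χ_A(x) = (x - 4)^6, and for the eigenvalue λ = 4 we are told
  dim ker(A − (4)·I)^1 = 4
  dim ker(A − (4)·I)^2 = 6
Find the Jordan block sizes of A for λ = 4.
Block sizes for λ = 4: [2, 2, 1, 1]

From the dimensions of kernels of powers, the number of Jordan blocks of size at least j is d_j − d_{j−1} where d_j = dim ker(N^j) (with d_0 = 0). Computing the differences gives [4, 2].
The number of blocks of size exactly k is (#blocks of size ≥ k) − (#blocks of size ≥ k + 1), so the partition is: 2 block(s) of size 1, 2 block(s) of size 2.
In nonincreasing order the block sizes are [2, 2, 1, 1].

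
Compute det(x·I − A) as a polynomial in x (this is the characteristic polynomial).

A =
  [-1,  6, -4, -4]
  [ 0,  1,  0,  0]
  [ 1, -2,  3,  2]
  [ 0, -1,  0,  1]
x^4 - 4*x^3 + 6*x^2 - 4*x + 1

Expanding det(x·I − A) (e.g. by cofactor expansion or by noting that A is similar to its Jordan form J, which has the same characteristic polynomial as A) gives
  χ_A(x) = x^4 - 4*x^3 + 6*x^2 - 4*x + 1
which factors as (x - 1)^4. The eigenvalues (with algebraic multiplicities) are λ = 1 with multiplicity 4.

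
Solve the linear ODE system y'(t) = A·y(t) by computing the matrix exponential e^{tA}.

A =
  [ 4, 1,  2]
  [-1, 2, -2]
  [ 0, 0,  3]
e^{tA} =
  [t*exp(3*t) + exp(3*t), t*exp(3*t), 2*t*exp(3*t)]
  [-t*exp(3*t), -t*exp(3*t) + exp(3*t), -2*t*exp(3*t)]
  [0, 0, exp(3*t)]

Strategy: write A = P · J · P⁻¹ where J is a Jordan canonical form, so e^{tA} = P · e^{tJ} · P⁻¹, and e^{tJ} can be computed block-by-block.

A has Jordan form
J =
  [3, 1, 0]
  [0, 3, 0]
  [0, 0, 3]
(up to reordering of blocks).

Per-block formulas:
  For a 2×2 Jordan block J_2(3): exp(t · J_2(3)) = e^(3t)·(I + t·N), where N is the 2×2 nilpotent shift.
  For a 1×1 block at λ = 3: exp(t · [3]) = [e^(3t)].

After assembling e^{tJ} and conjugating by P, we get:

e^{tA} =
  [t*exp(3*t) + exp(3*t), t*exp(3*t), 2*t*exp(3*t)]
  [-t*exp(3*t), -t*exp(3*t) + exp(3*t), -2*t*exp(3*t)]
  [0, 0, exp(3*t)]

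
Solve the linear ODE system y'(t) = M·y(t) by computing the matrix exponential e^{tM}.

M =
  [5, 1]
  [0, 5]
e^{tM} =
  [exp(5*t), t*exp(5*t)]
  [0, exp(5*t)]

Strategy: write M = P · J · P⁻¹ where J is a Jordan canonical form, so e^{tM} = P · e^{tJ} · P⁻¹, and e^{tJ} can be computed block-by-block.

M has Jordan form
J =
  [5, 1]
  [0, 5]
(up to reordering of blocks).

Per-block formulas:
  For a 2×2 Jordan block J_2(5): exp(t · J_2(5)) = e^(5t)·(I + t·N), where N is the 2×2 nilpotent shift.

After assembling e^{tJ} and conjugating by P, we get:

e^{tM} =
  [exp(5*t), t*exp(5*t)]
  [0, exp(5*t)]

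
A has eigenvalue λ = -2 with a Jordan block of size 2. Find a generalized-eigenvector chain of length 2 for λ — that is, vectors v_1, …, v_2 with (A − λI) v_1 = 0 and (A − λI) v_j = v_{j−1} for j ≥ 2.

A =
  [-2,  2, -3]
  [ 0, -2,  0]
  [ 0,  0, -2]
A Jordan chain for λ = -2 of length 2:
v_1 = (2, 0, 0)ᵀ
v_2 = (0, 1, 0)ᵀ

Let N = A − (-2)·I. We want v_2 with N^2 v_2 = 0 but N^1 v_2 ≠ 0; then v_{j-1} := N · v_j for j = 2, …, 2.

Pick v_2 = (0, 1, 0)ᵀ.
Then v_1 = N · v_2 = (2, 0, 0)ᵀ.

Sanity check: (A − (-2)·I) v_1 = (0, 0, 0)ᵀ = 0. ✓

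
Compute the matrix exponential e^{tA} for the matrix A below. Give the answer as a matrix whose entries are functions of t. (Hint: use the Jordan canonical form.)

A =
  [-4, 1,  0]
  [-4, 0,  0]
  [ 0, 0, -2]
e^{tA} =
  [-2*t*exp(-2*t) + exp(-2*t), t*exp(-2*t), 0]
  [-4*t*exp(-2*t), 2*t*exp(-2*t) + exp(-2*t), 0]
  [0, 0, exp(-2*t)]

Strategy: write A = P · J · P⁻¹ where J is a Jordan canonical form, so e^{tA} = P · e^{tJ} · P⁻¹, and e^{tJ} can be computed block-by-block.

A has Jordan form
J =
  [-2,  1,  0]
  [ 0, -2,  0]
  [ 0,  0, -2]
(up to reordering of blocks).

Per-block formulas:
  For a 2×2 Jordan block J_2(-2): exp(t · J_2(-2)) = e^(-2t)·(I + t·N), where N is the 2×2 nilpotent shift.
  For a 1×1 block at λ = -2: exp(t · [-2]) = [e^(-2t)].

After assembling e^{tJ} and conjugating by P, we get:

e^{tA} =
  [-2*t*exp(-2*t) + exp(-2*t), t*exp(-2*t), 0]
  [-4*t*exp(-2*t), 2*t*exp(-2*t) + exp(-2*t), 0]
  [0, 0, exp(-2*t)]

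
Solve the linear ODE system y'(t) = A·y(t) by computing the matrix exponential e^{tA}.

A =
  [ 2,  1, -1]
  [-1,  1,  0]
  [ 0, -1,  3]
e^{tA} =
  [-t^2*exp(2*t)/2 + exp(2*t), t*exp(2*t), -t^2*exp(2*t)/2 - t*exp(2*t)]
  [t^2*exp(2*t)/2 - t*exp(2*t), -t*exp(2*t) + exp(2*t), t^2*exp(2*t)/2]
  [t^2*exp(2*t)/2, -t*exp(2*t), t^2*exp(2*t)/2 + t*exp(2*t) + exp(2*t)]

Strategy: write A = P · J · P⁻¹ where J is a Jordan canonical form, so e^{tA} = P · e^{tJ} · P⁻¹, and e^{tJ} can be computed block-by-block.

A has Jordan form
J =
  [2, 1, 0]
  [0, 2, 1]
  [0, 0, 2]
(up to reordering of blocks).

Per-block formulas:
  For a 3×3 Jordan block J_3(2): exp(t · J_3(2)) = e^(2t)·(I + t·N + (t^2/2)·N^2), where N is the 3×3 nilpotent shift.

After assembling e^{tJ} and conjugating by P, we get:

e^{tA} =
  [-t^2*exp(2*t)/2 + exp(2*t), t*exp(2*t), -t^2*exp(2*t)/2 - t*exp(2*t)]
  [t^2*exp(2*t)/2 - t*exp(2*t), -t*exp(2*t) + exp(2*t), t^2*exp(2*t)/2]
  [t^2*exp(2*t)/2, -t*exp(2*t), t^2*exp(2*t)/2 + t*exp(2*t) + exp(2*t)]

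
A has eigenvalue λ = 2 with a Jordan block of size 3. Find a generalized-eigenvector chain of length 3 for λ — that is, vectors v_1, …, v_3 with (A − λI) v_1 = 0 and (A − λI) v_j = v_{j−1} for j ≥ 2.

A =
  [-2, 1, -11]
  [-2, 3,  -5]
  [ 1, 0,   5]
A Jordan chain for λ = 2 of length 3:
v_1 = (3, 1, -1)ᵀ
v_2 = (-4, -2, 1)ᵀ
v_3 = (1, 0, 0)ᵀ

Let N = A − (2)·I. We want v_3 with N^3 v_3 = 0 but N^2 v_3 ≠ 0; then v_{j-1} := N · v_j for j = 3, …, 2.

Pick v_3 = (1, 0, 0)ᵀ.
Then v_2 = N · v_3 = (-4, -2, 1)ᵀ.
Then v_1 = N · v_2 = (3, 1, -1)ᵀ.

Sanity check: (A − (2)·I) v_1 = (0, 0, 0)ᵀ = 0. ✓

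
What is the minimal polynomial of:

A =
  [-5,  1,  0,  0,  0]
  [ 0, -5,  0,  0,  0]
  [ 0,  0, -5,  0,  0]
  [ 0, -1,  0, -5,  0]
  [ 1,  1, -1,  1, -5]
x^2 + 10*x + 25

The characteristic polynomial is χ_A(x) = (x + 5)^5, so the eigenvalues are known. The minimal polynomial is
  m_A(x) = Π_λ (x − λ)^{k_λ}
where k_λ is the size of the *largest* Jordan block for λ (equivalently, the smallest k with (A − λI)^k v = 0 for every generalised eigenvector v of λ).

  λ = -5: largest Jordan block has size 2, contributing (x + 5)^2

So m_A(x) = (x + 5)^2 = x^2 + 10*x + 25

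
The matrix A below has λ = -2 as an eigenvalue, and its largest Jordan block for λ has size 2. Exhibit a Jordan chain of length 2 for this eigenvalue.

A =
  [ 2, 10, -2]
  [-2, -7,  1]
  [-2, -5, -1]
A Jordan chain for λ = -2 of length 2:
v_1 = (4, -2, -2)ᵀ
v_2 = (1, 0, 0)ᵀ

Let N = A − (-2)·I. We want v_2 with N^2 v_2 = 0 but N^1 v_2 ≠ 0; then v_{j-1} := N · v_j for j = 2, …, 2.

Pick v_2 = (1, 0, 0)ᵀ.
Then v_1 = N · v_2 = (4, -2, -2)ᵀ.

Sanity check: (A − (-2)·I) v_1 = (0, 0, 0)ᵀ = 0. ✓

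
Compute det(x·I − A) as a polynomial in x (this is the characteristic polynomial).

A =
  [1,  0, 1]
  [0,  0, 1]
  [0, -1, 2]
x^3 - 3*x^2 + 3*x - 1

Expanding det(x·I − A) (e.g. by cofactor expansion or by noting that A is similar to its Jordan form J, which has the same characteristic polynomial as A) gives
  χ_A(x) = x^3 - 3*x^2 + 3*x - 1
which factors as (x - 1)^3. The eigenvalues (with algebraic multiplicities) are λ = 1 with multiplicity 3.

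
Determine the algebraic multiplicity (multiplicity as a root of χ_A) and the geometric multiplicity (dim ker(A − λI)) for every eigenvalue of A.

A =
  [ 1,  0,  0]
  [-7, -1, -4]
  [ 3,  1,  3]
λ = 1: alg = 3, geom = 1

Step 1 — factor the characteristic polynomial to read off the algebraic multiplicities:
  χ_A(x) = (x - 1)^3

Step 2 — compute geometric multiplicities via the rank-nullity identity g(λ) = n − rank(A − λI):
  rank(A − (1)·I) = 2, so dim ker(A − (1)·I) = n − 2 = 1

Summary:
  λ = 1: algebraic multiplicity = 3, geometric multiplicity = 1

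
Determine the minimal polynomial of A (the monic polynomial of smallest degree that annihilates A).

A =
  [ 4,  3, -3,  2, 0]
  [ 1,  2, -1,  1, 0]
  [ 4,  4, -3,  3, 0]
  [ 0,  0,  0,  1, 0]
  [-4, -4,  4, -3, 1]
x^2 - 2*x + 1

The characteristic polynomial is χ_A(x) = (x - 1)^5, so the eigenvalues are known. The minimal polynomial is
  m_A(x) = Π_λ (x − λ)^{k_λ}
where k_λ is the size of the *largest* Jordan block for λ (equivalently, the smallest k with (A − λI)^k v = 0 for every generalised eigenvector v of λ).

  λ = 1: largest Jordan block has size 2, contributing (x − 1)^2

So m_A(x) = (x - 1)^2 = x^2 - 2*x + 1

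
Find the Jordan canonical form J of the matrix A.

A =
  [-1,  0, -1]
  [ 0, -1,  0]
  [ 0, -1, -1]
J_3(-1)

The characteristic polynomial is
  det(x·I − A) = x^3 + 3*x^2 + 3*x + 1 = (x + 1)^3

Eigenvalues and multiplicities (the geometric multiplicity of λ is n − rank(A − λI), which equals the number of Jordan blocks for λ):
  λ = -1: algebraic multiplicity = 3, geometric multiplicity = 1

Determining the block sizes for each eigenvalue:
  λ = -1: one block (gm = 1), so the single block has size am = 3 → block sizes [3]

Assembling the blocks gives a Jordan form
J =
  [-1,  1,  0]
  [ 0, -1,  1]
  [ 0,  0, -1]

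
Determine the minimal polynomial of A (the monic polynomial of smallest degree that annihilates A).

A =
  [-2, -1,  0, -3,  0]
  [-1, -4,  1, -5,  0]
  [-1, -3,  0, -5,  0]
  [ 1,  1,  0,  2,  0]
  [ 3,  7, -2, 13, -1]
x^3 + 3*x^2 + 3*x + 1

The characteristic polynomial is χ_A(x) = (x + 1)^5, so the eigenvalues are known. The minimal polynomial is
  m_A(x) = Π_λ (x − λ)^{k_λ}
where k_λ is the size of the *largest* Jordan block for λ (equivalently, the smallest k with (A − λI)^k v = 0 for every generalised eigenvector v of λ).

  λ = -1: largest Jordan block has size 3, contributing (x + 1)^3

So m_A(x) = (x + 1)^3 = x^3 + 3*x^2 + 3*x + 1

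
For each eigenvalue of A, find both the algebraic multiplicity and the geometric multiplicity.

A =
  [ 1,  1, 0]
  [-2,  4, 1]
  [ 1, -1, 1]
λ = 2: alg = 3, geom = 1

Step 1 — factor the characteristic polynomial to read off the algebraic multiplicities:
  χ_A(x) = (x - 2)^3

Step 2 — compute geometric multiplicities via the rank-nullity identity g(λ) = n − rank(A − λI):
  rank(A − (2)·I) = 2, so dim ker(A − (2)·I) = n − 2 = 1

Summary:
  λ = 2: algebraic multiplicity = 3, geometric multiplicity = 1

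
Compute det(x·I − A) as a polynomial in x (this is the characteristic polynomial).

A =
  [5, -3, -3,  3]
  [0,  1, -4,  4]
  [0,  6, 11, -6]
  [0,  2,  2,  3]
x^4 - 20*x^3 + 150*x^2 - 500*x + 625

Expanding det(x·I − A) (e.g. by cofactor expansion or by noting that A is similar to its Jordan form J, which has the same characteristic polynomial as A) gives
  χ_A(x) = x^4 - 20*x^3 + 150*x^2 - 500*x + 625
which factors as (x - 5)^4. The eigenvalues (with algebraic multiplicities) are λ = 5 with multiplicity 4.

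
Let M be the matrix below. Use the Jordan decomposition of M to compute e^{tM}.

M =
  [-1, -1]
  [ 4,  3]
e^{tM} =
  [-2*t*exp(t) + exp(t), -t*exp(t)]
  [4*t*exp(t), 2*t*exp(t) + exp(t)]

Strategy: write M = P · J · P⁻¹ where J is a Jordan canonical form, so e^{tM} = P · e^{tJ} · P⁻¹, and e^{tJ} can be computed block-by-block.

M has Jordan form
J =
  [1, 1]
  [0, 1]
(up to reordering of blocks).

Per-block formulas:
  For a 2×2 Jordan block J_2(1): exp(t · J_2(1)) = e^(1t)·(I + t·N), where N is the 2×2 nilpotent shift.

After assembling e^{tJ} and conjugating by P, we get:

e^{tM} =
  [-2*t*exp(t) + exp(t), -t*exp(t)]
  [4*t*exp(t), 2*t*exp(t) + exp(t)]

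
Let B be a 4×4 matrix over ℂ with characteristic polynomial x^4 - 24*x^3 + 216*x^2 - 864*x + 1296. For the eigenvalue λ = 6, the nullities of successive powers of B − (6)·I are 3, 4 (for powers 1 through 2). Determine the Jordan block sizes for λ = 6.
Block sizes for λ = 6: [2, 1, 1]

From the dimensions of kernels of powers, the number of Jordan blocks of size at least j is d_j − d_{j−1} where d_j = dim ker(N^j) (with d_0 = 0). Computing the differences gives [3, 1].
The number of blocks of size exactly k is (#blocks of size ≥ k) − (#blocks of size ≥ k + 1), so the partition is: 2 block(s) of size 1, 1 block(s) of size 2.
In nonincreasing order the block sizes are [2, 1, 1].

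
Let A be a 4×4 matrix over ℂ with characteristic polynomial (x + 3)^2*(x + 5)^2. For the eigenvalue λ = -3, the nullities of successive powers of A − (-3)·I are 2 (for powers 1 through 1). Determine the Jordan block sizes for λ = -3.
Block sizes for λ = -3: [1, 1]

From the dimensions of kernels of powers, the number of Jordan blocks of size at least j is d_j − d_{j−1} where d_j = dim ker(N^j) (with d_0 = 0). Computing the differences gives [2].
The number of blocks of size exactly k is (#blocks of size ≥ k) − (#blocks of size ≥ k + 1), so the partition is: 2 block(s) of size 1.
In nonincreasing order the block sizes are [1, 1].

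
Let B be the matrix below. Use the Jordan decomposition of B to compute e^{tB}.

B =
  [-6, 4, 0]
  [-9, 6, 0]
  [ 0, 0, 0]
e^{tB} =
  [1 - 6*t, 4*t, 0]
  [-9*t, 6*t + 1, 0]
  [0, 0, 1]

Strategy: write B = P · J · P⁻¹ where J is a Jordan canonical form, so e^{tB} = P · e^{tJ} · P⁻¹, and e^{tJ} can be computed block-by-block.

B has Jordan form
J =
  [0, 1, 0]
  [0, 0, 0]
  [0, 0, 0]
(up to reordering of blocks).

Per-block formulas:
  For a 2×2 Jordan block J_2(0): exp(t · J_2(0)) = e^(0t)·(I + t·N), where N is the 2×2 nilpotent shift.
  For a 1×1 block at λ = 0: exp(t · [0]) = [e^(0t)].

After assembling e^{tJ} and conjugating by P, we get:

e^{tB} =
  [1 - 6*t, 4*t, 0]
  [-9*t, 6*t + 1, 0]
  [0, 0, 1]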